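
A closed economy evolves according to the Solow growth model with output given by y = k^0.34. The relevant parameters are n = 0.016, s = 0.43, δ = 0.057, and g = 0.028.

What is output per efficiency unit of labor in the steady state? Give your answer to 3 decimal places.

Steady state requires s·f(k) = (n + g + δ)·k, i.e. s·k^α = (n + g + δ)·k.
Dividing both sides by k: k^(1−α) = s / (n + g + δ).
k^0.66 = 0.43 / (0.016 + 0.028 + 0.057) = 0.43 / 0.101 = 4.2574
k* = 4.2574^(1/0.66) ≈ 8.9794
y* = (k*)^α = 8.9794^0.34 ≈ 2.1091

y* ≈ 2.109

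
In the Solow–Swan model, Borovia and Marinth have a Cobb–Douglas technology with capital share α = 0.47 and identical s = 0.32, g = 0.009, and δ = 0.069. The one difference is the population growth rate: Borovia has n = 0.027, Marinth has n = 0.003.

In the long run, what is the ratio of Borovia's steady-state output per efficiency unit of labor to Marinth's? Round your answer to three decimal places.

y*_B / y*_M ≈ 0.794

Steady-state y* = [s/(n + g + δ)]^(α/(1−α)), so the ratio is [ (s_B/(n + g + δ)_B) / (s_M/(n + g + δ)_M) ]^0.8868.
s_B/(n + g + δ)_B = 0.32/0.105 = 3.0476; s_M/(n + g + δ)_M = 0.32/0.081 = 3.9506.
Ratio = (3.0476/3.9506)^0.8868 = 0.7714^0.8868 ≈ 0.7944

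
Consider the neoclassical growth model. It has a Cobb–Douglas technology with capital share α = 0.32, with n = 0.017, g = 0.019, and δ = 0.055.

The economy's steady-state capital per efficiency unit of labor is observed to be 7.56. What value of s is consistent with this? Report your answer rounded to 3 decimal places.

s ≈ 0.360

In steady state, investment equals break-even investment: s·k^α = (n + g + δ)·k.
So s / (n + g + δ) = (k*)^(1−α) = 7.56^0.68 = 3.9573.
Therefore s = 3.9573 × (n + g + δ) = 3.9573 × 0.091 = 0.3601.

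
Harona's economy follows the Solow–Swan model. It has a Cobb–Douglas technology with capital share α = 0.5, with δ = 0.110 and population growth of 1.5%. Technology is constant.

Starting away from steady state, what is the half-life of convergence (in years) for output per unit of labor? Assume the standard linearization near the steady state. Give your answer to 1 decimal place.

Near the steady state the convergence rate is λ = (1 − α)(n + δ).
λ = (1 − 0.5) × 0.125 = 0.5 × 0.125 = 0.0625
Half-life = ln 2 / λ = 0.6931 / 0.0625 ≈ 11.09 years

t_½ ≈ 11.1 years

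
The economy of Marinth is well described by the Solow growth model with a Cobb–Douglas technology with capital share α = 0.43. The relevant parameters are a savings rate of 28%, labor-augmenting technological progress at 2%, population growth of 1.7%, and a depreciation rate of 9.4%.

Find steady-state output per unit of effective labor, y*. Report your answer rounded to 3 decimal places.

In steady state, investment equals break-even investment: s·k^α = (n + g + δ)·k.
Dividing both sides by k: k^(1−α) = s / (n + g + δ).
k^0.57 = 0.28 / (0.017 + 0.020 + 0.094) = 0.28 / 0.131 = 2.1374
k* = 2.1374^(1/0.57) ≈ 3.7909
y* = (k*)^α = 3.7909^0.43 ≈ 1.7736

y* ≈ 1.774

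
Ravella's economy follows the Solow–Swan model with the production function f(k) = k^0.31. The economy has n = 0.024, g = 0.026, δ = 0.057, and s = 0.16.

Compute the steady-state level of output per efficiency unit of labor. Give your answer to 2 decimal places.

y* = 1.20

In steady state, investment equals break-even investment: s·k^α = (n + g + δ)·k.
Rearranging, k^(1−α) = s / (n + g + δ).
k^0.69 = 0.16 / (0.024 + 0.026 + 0.057) = 0.16 / 0.107 = 1.4953
k* = 1.4953^(1/0.69) ≈ 1.7916
y* = (k*)^α = 1.7916^0.31 ≈ 1.1981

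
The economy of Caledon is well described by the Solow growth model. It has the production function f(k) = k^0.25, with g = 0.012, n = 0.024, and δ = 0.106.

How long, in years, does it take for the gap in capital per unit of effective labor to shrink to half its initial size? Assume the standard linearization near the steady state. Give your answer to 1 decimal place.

half-life ≈ 6.5 years

Near the steady state the convergence rate is λ = (1 − α)(n + g + δ).
λ = (1 − 0.25) × 0.142 = 0.75 × 0.142 = 0.1065
Half-life = ln 2 / λ = 0.6931 / 0.1065 ≈ 6.51 years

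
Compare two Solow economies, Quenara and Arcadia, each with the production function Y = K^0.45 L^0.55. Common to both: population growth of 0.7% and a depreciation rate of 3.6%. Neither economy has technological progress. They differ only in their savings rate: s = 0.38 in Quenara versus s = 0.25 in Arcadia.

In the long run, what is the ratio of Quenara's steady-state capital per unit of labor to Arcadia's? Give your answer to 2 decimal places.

Steady-state k* = [s/(n + δ)]^(1/(1−α)), so the ratio is [ (s_Q/(n + δ)_Q) / (s_A/(n + δ)_A) ]^1.8182.
s_Q/(n + δ)_Q = 0.38/0.043 = 8.8372; s_A/(n + δ)_A = 0.25/0.043 = 5.8140.
Ratio = (8.8372/5.8140)^1.8182 = 1.5200^1.8182 ≈ 2.1411

ratio ≈ 2.14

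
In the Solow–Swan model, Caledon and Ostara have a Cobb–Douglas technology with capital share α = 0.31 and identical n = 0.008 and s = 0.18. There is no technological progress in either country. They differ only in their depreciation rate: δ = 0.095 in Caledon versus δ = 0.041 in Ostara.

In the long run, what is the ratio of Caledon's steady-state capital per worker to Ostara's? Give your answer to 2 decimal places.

Steady-state k* = [s/(n + δ)]^(1/(1−α)), so the ratio is [ (s_C/(n + δ)_C) / (s_O/(n + δ)_O) ]^1.4493.
s_C/(n + δ)_C = 0.18/0.103 = 1.7476; s_O/(n + δ)_O = 0.18/0.049 = 3.6735.
Ratio = (1.7476/3.6735)^1.4493 = 0.4757^1.4493 ≈ 0.3407

k*_C / k*_O ≈ 0.34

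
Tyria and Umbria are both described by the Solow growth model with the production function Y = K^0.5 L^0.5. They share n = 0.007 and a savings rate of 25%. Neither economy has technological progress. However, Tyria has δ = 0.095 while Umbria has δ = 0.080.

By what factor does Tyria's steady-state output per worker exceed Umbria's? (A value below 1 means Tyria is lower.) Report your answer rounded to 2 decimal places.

Steady-state y* = [s/(n + δ)]^(α/(1−α)), so the ratio is [ (s_T/(n + δ)_T) / (s_U/(n + δ)_U) ]^1.
s_T/(n + δ)_T = 0.25/0.102 = 2.4510; s_U/(n + δ)_U = 0.25/0.087 = 2.8736.
Ratio = (2.4510/2.8736)^1 = 0.8529^1 ≈ 0.8529

y*_T / y*_U ≈ 0.85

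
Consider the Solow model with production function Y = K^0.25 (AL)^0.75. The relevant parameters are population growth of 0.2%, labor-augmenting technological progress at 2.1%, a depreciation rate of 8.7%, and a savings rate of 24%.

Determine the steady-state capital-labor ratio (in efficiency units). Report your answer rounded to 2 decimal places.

k* ≈ 2.83

Steady state requires s·f(k) = (n + g + δ)·k, i.e. s·k^α = (n + g + δ)·k.
Dividing both sides by k: k^(1−α) = s / (n + g + δ).
k^0.75 = 0.24 / (0.002 + 0.021 + 0.087) = 0.24 / 0.110 = 2.1818
k* = 2.1818^(1/0.75) ≈ 2.8298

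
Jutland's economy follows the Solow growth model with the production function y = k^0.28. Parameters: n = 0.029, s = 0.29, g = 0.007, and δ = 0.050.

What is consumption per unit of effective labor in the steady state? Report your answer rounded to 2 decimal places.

At the steady state, Δk = 0, so s·k^α = (n + g + δ)·k.
Rearranging, k^(1−α) = s / (n + g + δ).
k^0.72 = 0.29 / (0.029 + 0.007 + 0.050) = 0.29 / 0.086 = 3.3721
k* = 3.3721^(1/0.72) ≈ 5.4100
y* = (k*)^α = 5.4100^0.28 ≈ 1.6043
c* = (1 − s)·y* = (1 − 0.29) × 1.6043 ≈ 1.1391

c* ≈ 1.14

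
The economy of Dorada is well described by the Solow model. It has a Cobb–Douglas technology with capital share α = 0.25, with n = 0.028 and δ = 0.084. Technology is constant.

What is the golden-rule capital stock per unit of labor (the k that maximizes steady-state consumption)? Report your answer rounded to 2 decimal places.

The golden rule sets f'(k) = n + δ, i.e. α·k^(α−1) = n + δ.
So k^(1−α) = α / (n + δ) = 0.25 / 0.112 = 2.2321.
k_gold = 2.2321^(1/0.75) ≈ 2.9171

k_gold ≈ 2.92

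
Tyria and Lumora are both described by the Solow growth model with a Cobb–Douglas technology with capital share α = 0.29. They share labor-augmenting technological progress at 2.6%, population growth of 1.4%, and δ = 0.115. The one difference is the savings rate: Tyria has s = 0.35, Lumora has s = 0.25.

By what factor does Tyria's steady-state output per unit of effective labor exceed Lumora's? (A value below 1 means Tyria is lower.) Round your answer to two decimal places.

Steady-state y* = [s/(n + g + δ)]^(α/(1−α)), so the ratio is [ (s_T/(n + g + δ)_T) / (s_L/(n + g + δ)_L) ]^0.4085.
s_T/(n + g + δ)_T = 0.35/0.155 = 2.2581; s_L/(n + g + δ)_L = 0.25/0.155 = 1.6129.
Ratio = (2.2581/1.6129)^0.4085 = 1.4000^0.4085 ≈ 1.1473

y*_T / y*_L ≈ 1.15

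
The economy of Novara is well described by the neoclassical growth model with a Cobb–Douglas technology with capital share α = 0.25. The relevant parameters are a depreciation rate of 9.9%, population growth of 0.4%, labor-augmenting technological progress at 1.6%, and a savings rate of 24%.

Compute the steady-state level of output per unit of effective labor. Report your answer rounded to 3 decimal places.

y* ≈ 1.263

At the steady state, Δk = 0, so s·k^α = (n + g + δ)·k.
Rearranging, k^(1−α) = s / (n + g + δ).
k^0.75 = 0.24 / (0.004 + 0.016 + 0.099) = 0.24 / 0.119 = 2.0168
k* = 2.0168^(1/0.75) ≈ 2.5481
y* = (k*)^α = 2.5481^0.25 ≈ 1.2634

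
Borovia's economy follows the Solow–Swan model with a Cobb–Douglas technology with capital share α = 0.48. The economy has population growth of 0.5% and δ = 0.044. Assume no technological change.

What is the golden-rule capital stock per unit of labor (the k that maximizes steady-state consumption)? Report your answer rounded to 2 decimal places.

The golden rule sets f'(k) = n + δ, i.e. α·k^(α−1) = n + δ.
So k^(1−α) = α / (n + δ) = 0.48 / 0.049 = 9.7959.
k_gold = 9.7959^(1/0.52) ≈ 80.5109

k_gold ≈ 80.51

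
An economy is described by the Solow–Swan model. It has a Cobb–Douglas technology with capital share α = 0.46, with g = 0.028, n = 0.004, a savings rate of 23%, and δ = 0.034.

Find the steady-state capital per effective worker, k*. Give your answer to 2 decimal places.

At the steady state, Δk = 0, so s·k^α = (n + g + δ)·k.
Dividing both sides by k: k^(1−α) = s / (n + g + δ).
k^0.54 = 0.23 / (0.004 + 0.028 + 0.034) = 0.23 / 0.066 = 3.4848
k* = 3.4848^(1/0.54) ≈ 10.0933

k* ≈ 10.09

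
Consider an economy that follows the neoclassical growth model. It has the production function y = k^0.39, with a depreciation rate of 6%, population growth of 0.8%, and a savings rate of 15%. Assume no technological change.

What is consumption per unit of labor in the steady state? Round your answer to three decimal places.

c* = 1.410

In steady state, investment equals break-even investment: s·k^α = (n + δ)·k.
Rearranging, k^(1−α) = s / (n + δ).
k^0.61 = 0.15 / (0.008 + 0.060) = 0.15 / 0.068 = 2.2059
k* = 2.2059^(1/0.61) ≈ 3.6581
y* = (k*)^α = 3.6581^0.39 ≈ 1.6583
c* = (1 − s)·y* = (1 − 0.15) × 1.6583 ≈ 1.4096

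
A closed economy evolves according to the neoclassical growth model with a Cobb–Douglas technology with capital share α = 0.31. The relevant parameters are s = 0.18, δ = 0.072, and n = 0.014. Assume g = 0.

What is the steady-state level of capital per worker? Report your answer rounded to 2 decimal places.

Steady state requires s·f(k) = (n + δ)·k, i.e. s·k^α = (n + δ)·k.
Rearranging, k^(1−α) = s / (n + δ).
k^0.69 = 0.18 / (0.014 + 0.072) = 0.18 / 0.086 = 2.0930
k* = 2.0930^(1/0.69) ≈ 2.9166

k* ≈ 2.92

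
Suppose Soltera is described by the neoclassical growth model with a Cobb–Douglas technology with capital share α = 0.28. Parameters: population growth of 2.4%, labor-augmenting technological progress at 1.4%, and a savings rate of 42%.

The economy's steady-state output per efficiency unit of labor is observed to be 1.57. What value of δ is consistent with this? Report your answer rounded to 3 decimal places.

Steady state requires s·f(k) = (n + g + δ)·k, i.e. s·k^α = (n + g + δ)·k.
Since y* = [s/(n + g + δ)]^(α/(1−α)), we have s/(n + g + δ) = (y*)^((1−α)/α) = 1.57^2.5714 = 3.1896.
Therefore n + g + δ = s / 3.1896 = 0.42 / 3.1896 = 0.1317, so δ = 0.1317 − 0.038 = 0.0937.

δ ≈ 0.094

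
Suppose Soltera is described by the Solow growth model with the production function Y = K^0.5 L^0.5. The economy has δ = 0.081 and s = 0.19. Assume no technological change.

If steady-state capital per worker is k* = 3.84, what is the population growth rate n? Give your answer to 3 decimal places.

n ≈ 0.016

In steady state, investment equals break-even investment: s·k^α = (n + δ)·k.
So s / (n + δ) = (k*)^(1−α) = 3.84^0.5 = 1.9596.
Therefore n + δ = s / 1.9596 = 0.19 / 1.9596 = 0.0970, so n = 0.0970 − 0.081 = 0.0160.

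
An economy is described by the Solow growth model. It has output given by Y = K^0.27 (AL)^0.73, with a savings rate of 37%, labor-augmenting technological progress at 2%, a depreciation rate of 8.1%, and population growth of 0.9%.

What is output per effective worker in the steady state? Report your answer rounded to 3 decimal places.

In steady state, investment equals break-even investment: s·k^α = (n + g + δ)·k.
Rearranging, k^(1−α) = s / (n + g + δ).
k^0.73 = 0.37 / (0.009 + 0.020 + 0.081) = 0.37 / 0.110 = 3.3636
k* = 3.3636^(1/0.73) ≈ 5.2680
y* = (k*)^α = 5.2680^0.27 ≈ 1.5662

y* ≈ 1.566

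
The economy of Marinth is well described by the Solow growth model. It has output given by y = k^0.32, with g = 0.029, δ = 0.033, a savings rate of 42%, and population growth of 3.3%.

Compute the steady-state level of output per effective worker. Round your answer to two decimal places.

In steady state, investment equals break-even investment: s·k^α = (n + g + δ)·k.
Rearranging, k^(1−α) = s / (n + g + δ).
k^0.68 = 0.42 / (0.033 + 0.029 + 0.033) = 0.42 / 0.095 = 4.4211
k* = 4.4211^(1/0.68) ≈ 8.8983
y* = (k*)^α = 8.8983^0.32 ≈ 2.0127

y* = 2.01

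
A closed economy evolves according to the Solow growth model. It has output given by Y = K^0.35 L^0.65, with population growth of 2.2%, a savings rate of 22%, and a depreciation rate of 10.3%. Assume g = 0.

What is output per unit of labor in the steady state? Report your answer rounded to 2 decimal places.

y* = 1.36

At the steady state, Δk = 0, so s·k^α = (n + δ)·k.
Rearranging, k^(1−α) = s / (n + δ).
k^0.65 = 0.22 / (0.022 + 0.103) = 0.22 / 0.125 = 1.7600
k* = 1.7600^(1/0.65) ≈ 2.3862
y* = (k*)^α = 2.3862^0.35 ≈ 1.3558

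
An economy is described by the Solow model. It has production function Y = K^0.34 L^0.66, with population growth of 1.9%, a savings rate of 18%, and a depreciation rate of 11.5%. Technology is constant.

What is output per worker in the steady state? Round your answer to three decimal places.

At the steady state, Δk = 0, so s·k^α = (n + δ)·k.
Rearranging, k^(1−α) = s / (n + δ).
k^0.66 = 0.18 / (0.019 + 0.115) = 0.18 / 0.134 = 1.3433
k* = 1.3433^(1/0.66) ≈ 1.5639
y* = (k*)^α = 1.5639^0.34 ≈ 1.1642

y* = 1.164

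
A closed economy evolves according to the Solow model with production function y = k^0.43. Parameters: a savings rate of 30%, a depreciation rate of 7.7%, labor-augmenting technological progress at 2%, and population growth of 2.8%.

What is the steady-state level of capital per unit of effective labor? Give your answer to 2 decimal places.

In steady state, investment equals break-even investment: s·k^α = (n + g + δ)·k.
Dividing both sides by k: k^(1−α) = s / (n + g + δ).
k^0.57 = 0.30 / (0.028 + 0.020 + 0.077) = 0.30 / 0.125 = 2.4000
k* = 2.4000^(1/0.57) ≈ 4.6456

k* = 4.65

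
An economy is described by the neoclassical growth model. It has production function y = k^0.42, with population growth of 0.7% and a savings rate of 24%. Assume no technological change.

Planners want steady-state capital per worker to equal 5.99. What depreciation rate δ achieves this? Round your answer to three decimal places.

δ ≈ 0.078

In steady state, investment equals break-even investment: s·k^α = (n + δ)·k.
So s / (n + δ) = (k*)^(1−α) = 5.99^0.58 = 2.8243.
Therefore n + δ = s / 2.8243 = 0.24 / 2.8243 = 0.0850, so δ = 0.0850 − 0.007 = 0.0780.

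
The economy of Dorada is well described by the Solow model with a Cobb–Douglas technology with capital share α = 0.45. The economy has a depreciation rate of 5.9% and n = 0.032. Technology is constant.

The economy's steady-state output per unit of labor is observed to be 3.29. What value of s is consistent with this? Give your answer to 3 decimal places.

s ≈ 0.390

Steady state requires s·f(k) = (n + δ)·k, i.e. s·k^α = (n + δ)·k.
Since y* = [s/(n + δ)]^(α/(1−α)), we have s/(n + δ) = (y*)^((1−α)/α) = 3.29^1.2222 = 4.2866.
Therefore s = 4.2866 × (n + δ) = 4.2866 × 0.091 = 0.3901.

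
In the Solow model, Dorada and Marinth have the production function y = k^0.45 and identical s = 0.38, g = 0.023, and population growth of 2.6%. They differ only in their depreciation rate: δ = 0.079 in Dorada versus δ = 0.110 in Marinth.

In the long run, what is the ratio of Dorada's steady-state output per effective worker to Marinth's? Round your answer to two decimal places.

Steady-state y* = [s/(n + g + δ)]^(α/(1−α)), so the ratio is [ (s_D/(n + g + δ)_D) / (s_M/(n + g + δ)_M) ]^0.8182.
s_D/(n + g + δ)_D = 0.38/0.128 = 2.9688; s_M/(n + g + δ)_M = 0.38/0.159 = 2.3899.
Ratio = (2.9688/2.3899)^0.8182 = 1.2422^0.8182 ≈ 1.1942

ratio ≈ 1.19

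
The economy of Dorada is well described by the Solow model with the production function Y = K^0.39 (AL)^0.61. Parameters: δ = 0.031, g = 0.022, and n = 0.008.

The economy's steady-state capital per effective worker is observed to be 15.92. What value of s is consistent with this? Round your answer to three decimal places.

Steady state requires s·f(k) = (n + g + δ)·k, i.e. s·k^α = (n + g + δ)·k.
So s / (n + g + δ) = (k*)^(1−α) = 15.92^0.61 = 5.4099.
Therefore s = 5.4099 × (n + g + δ) = 5.4099 × 0.061 = 0.3300.

s ≈ 0.330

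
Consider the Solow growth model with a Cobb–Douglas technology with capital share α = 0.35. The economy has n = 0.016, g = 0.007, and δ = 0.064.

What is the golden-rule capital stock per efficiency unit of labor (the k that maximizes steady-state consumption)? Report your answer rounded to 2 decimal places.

k_gold ≈ 8.51

The golden rule sets f'(k) = n + g + δ, i.e. α·k^(α−1) = n + g + δ.
So k^(1−α) = α / (n + g + δ) = 0.35 / 0.087 = 4.0230.
k_gold = 4.0230^(1/0.65) ≈ 8.5129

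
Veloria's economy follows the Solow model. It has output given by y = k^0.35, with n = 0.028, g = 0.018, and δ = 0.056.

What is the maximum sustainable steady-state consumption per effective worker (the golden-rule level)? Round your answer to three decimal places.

At the golden rule, f'(k) = n + g + δ, so α·k^(α−1) = n + g + δ and k_gold = (α/(n + g + δ))^(1/(1−α)).
k_gold = (0.35/0.102)^(1/0.65) = 3.4314^1.5385 ≈ 6.6653
c_gold = f(k_gold) − (n + g + δ)·k_gold = 1.9424 − 0.102×6.6653 ≈ 1.2625

c_gold ≈ 1.263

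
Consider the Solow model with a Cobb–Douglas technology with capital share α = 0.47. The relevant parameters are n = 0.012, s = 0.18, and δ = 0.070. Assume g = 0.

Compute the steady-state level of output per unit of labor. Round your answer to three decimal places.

Steady state requires s·f(k) = (n + δ)·k, i.e. s·k^α = (n + δ)·k.
Dividing both sides by k: k^(1−α) = s / (n + δ).
k^0.53 = 0.18 / (0.012 + 0.070) = 0.18 / 0.082 = 2.1951
k* = 2.1951^(1/0.53) ≈ 4.4081
y* = (k*)^α = 4.4081^0.47 ≈ 2.0082

y* ≈ 2.008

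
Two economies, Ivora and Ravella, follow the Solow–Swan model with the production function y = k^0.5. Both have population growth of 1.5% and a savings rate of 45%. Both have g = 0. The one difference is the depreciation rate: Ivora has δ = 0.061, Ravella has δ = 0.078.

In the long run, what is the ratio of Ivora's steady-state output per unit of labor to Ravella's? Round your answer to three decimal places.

ratio ≈ 1.224

Steady-state y* = [s/(n + δ)]^(α/(1−α)), so the ratio is [ (s_I/(n + δ)_I) / (s_R/(n + δ)_R) ]^1.
s_I/(n + δ)_I = 0.45/0.076 = 5.9211; s_R/(n + δ)_R = 0.45/0.093 = 4.8387.
Ratio = (5.9211/4.8387)^1 = 1.2237^1 ≈ 1.2237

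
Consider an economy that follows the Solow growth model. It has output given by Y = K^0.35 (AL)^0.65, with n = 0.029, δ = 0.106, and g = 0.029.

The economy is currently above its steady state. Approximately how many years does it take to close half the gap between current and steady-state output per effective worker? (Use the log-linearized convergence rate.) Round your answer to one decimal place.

Near the steady state the convergence rate is λ = (1 − α)(n + g + δ).
λ = (1 − 0.35) × 0.164 = 0.65 × 0.164 = 0.1066
Half-life = ln 2 / λ = 0.6931 / 0.1066 ≈ 6.50 years

half-life ≈ 6.5 years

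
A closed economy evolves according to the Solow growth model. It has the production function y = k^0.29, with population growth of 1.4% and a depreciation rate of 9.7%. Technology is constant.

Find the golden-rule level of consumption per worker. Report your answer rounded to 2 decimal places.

At the golden rule, f'(k) = n + δ, so α·k^(α−1) = n + δ and k_gold = (α/(n + δ))^(1/(1−α)).
k_gold = (0.29/0.111)^(1/0.71) = 2.6126^1.4085 ≈ 3.8677
c_gold = f(k_gold) − (n + δ)·k_gold = 1.4803 − 0.111×3.8677 ≈ 1.0510

c_gold ≈ 1.05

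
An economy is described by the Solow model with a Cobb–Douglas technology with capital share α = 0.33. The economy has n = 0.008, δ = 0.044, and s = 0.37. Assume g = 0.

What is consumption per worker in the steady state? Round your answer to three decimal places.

c* ≈ 1.656

At the steady state, Δk = 0, so s·k^α = (n + δ)·k.
Dividing both sides by k: k^(1−α) = s / (n + δ).
k^0.67 = 0.37 / (0.008 + 0.044) = 0.37 / 0.052 = 7.1154
k* = 7.1154^(1/0.67) ≈ 18.7042
y* = (k*)^α = 18.7042^0.33 ≈ 2.6287
c* = (1 − s)·y* = (1 − 0.37) × 2.6287 ≈ 1.6561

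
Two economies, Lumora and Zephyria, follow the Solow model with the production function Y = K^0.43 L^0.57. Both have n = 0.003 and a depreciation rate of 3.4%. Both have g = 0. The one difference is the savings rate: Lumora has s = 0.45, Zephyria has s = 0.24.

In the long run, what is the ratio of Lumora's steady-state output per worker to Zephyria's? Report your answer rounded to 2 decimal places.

ratio ≈ 1.61

Steady-state y* = [s/(n + δ)]^(α/(1−α)), so the ratio is [ (s_L/(n + δ)_L) / (s_Z/(n + δ)_Z) ]^0.7544.
s_L/(n + δ)_L = 0.45/0.037 = 12.1622; s_Z/(n + δ)_Z = 0.24/0.037 = 6.4865.
Ratio = (12.1622/6.4865)^0.7544 = 1.8750^0.7544 ≈ 1.6068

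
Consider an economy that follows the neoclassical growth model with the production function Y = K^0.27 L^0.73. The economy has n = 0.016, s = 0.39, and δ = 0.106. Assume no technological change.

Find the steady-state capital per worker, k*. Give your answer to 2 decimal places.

k* ≈ 4.91

In steady state, investment equals break-even investment: s·k^α = (n + δ)·k.
Rearranging, k^(1−α) = s / (n + δ).
k^0.73 = 0.39 / (0.016 + 0.106) = 0.39 / 0.122 = 3.1967
k* = 3.1967^(1/0.73) ≈ 4.9133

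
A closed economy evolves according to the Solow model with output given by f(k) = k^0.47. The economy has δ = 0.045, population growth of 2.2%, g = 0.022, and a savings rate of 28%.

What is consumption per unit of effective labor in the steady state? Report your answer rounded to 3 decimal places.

c* = 1.990

At the steady state, Δk = 0, so s·k^α = (n + g + δ)·k.
Dividing both sides by k: k^(1−α) = s / (n + g + δ).
k^0.53 = 0.28 / (0.022 + 0.022 + 0.045) = 0.28 / 0.089 = 3.1461
k* = 3.1461^(1/0.53) ≈ 8.6935
y* = (k*)^α = 8.6935^0.47 ≈ 2.7633
c* = (1 − s)·y* = (1 − 0.28) × 2.7633 ≈ 1.9896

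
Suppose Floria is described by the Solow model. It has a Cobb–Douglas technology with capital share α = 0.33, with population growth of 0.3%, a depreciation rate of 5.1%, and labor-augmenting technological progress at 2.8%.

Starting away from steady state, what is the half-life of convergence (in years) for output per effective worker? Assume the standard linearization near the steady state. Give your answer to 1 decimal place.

about 12.6 years

Near the steady state the convergence rate is λ = (1 − α)(n + g + δ).
λ = (1 − 0.33) × 0.082 = 0.67 × 0.082 = 0.05494
Half-life = ln 2 / λ = 0.6931 / 0.05494 ≈ 12.62 years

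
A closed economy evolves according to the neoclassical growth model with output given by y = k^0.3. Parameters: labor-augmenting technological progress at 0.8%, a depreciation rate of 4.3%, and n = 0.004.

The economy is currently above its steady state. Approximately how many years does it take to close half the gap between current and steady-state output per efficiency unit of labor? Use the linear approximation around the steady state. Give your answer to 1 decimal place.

half-life ≈ 18.0 years

Near the steady state the convergence rate is λ = (1 − α)(n + g + δ).
λ = (1 − 0.3) × 0.055 = 0.7 × 0.055 = 0.0385
Half-life = ln 2 / λ = 0.6931 / 0.0385 ≈ 18.00 years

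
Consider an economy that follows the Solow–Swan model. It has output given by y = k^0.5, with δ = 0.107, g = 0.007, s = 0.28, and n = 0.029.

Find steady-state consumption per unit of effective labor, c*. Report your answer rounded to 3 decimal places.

c* = 1.410

Steady state requires s·f(k) = (n + g + δ)·k, i.e. s·k^α = (n + g + δ)·k.
Rearranging, k^(1−α) = s / (n + g + δ).
k^0.5 = 0.28 / (0.029 + 0.007 + 0.107) = 0.28 / 0.143 = 1.9580
k* = 1.9580^(1/0.5) ≈ 3.8338
y* = (k*)^α = 3.8338^0.5 ≈ 1.9580
c* = (1 − s)·y* = (1 − 0.28) × 1.9580 ≈ 1.4098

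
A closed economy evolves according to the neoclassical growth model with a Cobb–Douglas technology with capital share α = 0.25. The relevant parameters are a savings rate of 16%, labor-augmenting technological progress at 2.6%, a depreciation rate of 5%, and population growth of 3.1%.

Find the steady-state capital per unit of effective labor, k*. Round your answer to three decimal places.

At the steady state, Δk = 0, so s·k^α = (n + g + δ)·k.
Rearranging, k^(1−α) = s / (n + g + δ).
k^0.75 = 0.16 / (0.031 + 0.026 + 0.050) = 0.16 / 0.107 = 1.4953
k* = 1.4953^(1/0.75) ≈ 1.7099

k* ≈ 1.710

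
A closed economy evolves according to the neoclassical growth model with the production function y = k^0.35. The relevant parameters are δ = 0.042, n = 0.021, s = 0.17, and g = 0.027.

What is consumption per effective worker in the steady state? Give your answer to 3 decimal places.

In steady state, investment equals break-even investment: s·k^α = (n + g + δ)·k.
Dividing both sides by k: k^(1−α) = s / (n + g + δ).
k^0.65 = 0.17 / (0.021 + 0.027 + 0.042) = 0.17 / 0.090 = 1.8889
k* = 1.8889^(1/0.65) ≈ 2.6603
y* = (k*)^α = 2.6603^0.35 ≈ 1.4084
c* = (1 − s)·y* = (1 − 0.17) × 1.4084 ≈ 1.1690

c* = 1.169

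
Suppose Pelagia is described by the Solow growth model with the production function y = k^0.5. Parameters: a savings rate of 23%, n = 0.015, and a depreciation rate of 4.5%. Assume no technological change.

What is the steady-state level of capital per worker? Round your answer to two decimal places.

k* ≈ 14.69

In steady state, investment equals break-even investment: s·k^α = (n + δ)·k.
Rearranging, k^(1−α) = s / (n + δ).
k^0.5 = 0.23 / (0.015 + 0.045) = 0.23 / 0.060 = 3.8333
k* = 3.8333^(1/0.5) ≈ 14.6942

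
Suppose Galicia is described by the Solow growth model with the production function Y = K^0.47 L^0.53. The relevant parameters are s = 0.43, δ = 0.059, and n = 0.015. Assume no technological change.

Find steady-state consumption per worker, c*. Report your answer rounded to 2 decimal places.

c* = 2.71

In steady state, investment equals break-even investment: s·k^α = (n + δ)·k.
Rearranging, k^(1−α) = s / (n + δ).
k^0.53 = 0.43 / (0.015 + 0.059) = 0.43 / 0.074 = 5.8108
k* = 5.8108^(1/0.53) ≈ 27.6665
y* = (k*)^α = 27.6665^0.47 ≈ 4.7612
c* = (1 − s)·y* = (1 − 0.43) × 4.7612 ≈ 2.7139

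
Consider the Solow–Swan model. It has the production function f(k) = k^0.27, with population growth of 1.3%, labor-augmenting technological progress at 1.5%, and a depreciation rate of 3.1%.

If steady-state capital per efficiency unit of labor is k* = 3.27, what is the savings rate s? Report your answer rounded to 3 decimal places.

In steady state, investment equals break-even investment: s·k^α = (n + g + δ)·k.
So s / (n + g + δ) = (k*)^(1−α) = 3.27^0.73 = 2.3748.
Therefore s = 2.3748 × (n + g + δ) = 2.3748 × 0.059 = 0.1401.

s ≈ 0.140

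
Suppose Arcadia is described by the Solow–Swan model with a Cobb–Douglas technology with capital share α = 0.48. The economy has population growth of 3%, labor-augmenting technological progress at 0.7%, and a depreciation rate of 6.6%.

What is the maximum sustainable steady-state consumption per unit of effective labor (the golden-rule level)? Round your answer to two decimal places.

c_gold ≈ 2.15

At the golden rule, f'(k) = n + g + δ, so α·k^(α−1) = n + g + δ and k_gold = (α/(n + g + δ))^(1/(1−α)).
k_gold = (0.48/0.103)^(1/0.52) = 4.6602^1.9231 ≈ 19.2934
c_gold = f(k_gold) − (n + g + δ)·k_gold = 4.1400 − 0.103×19.2934 ≈ 2.1528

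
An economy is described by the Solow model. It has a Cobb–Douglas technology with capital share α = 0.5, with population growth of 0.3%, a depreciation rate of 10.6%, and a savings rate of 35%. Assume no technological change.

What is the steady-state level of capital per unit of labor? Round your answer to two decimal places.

At the steady state, Δk = 0, so s·k^α = (n + δ)·k.
Rearranging, k^(1−α) = s / (n + δ).
k^0.5 = 0.35 / (0.003 + 0.106) = 0.35 / 0.109 = 3.2110
k* = 3.2110^(1/0.5) ≈ 10.3105

k* = 10.31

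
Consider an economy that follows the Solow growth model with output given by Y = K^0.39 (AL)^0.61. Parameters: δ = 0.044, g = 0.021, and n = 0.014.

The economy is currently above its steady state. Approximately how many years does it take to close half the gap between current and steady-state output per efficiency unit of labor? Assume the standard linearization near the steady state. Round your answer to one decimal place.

about 14.4 years

Near the steady state the convergence rate is λ = (1 − α)(n + g + δ).
λ = (1 − 0.39) × 0.079 = 0.61 × 0.079 = 0.04819
Half-life = ln 2 / λ = 0.6931 / 0.04819 ≈ 14.38 years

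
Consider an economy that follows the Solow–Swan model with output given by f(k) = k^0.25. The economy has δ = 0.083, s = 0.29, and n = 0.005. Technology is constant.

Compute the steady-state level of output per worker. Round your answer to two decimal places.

y* = 1.49

In steady state, investment equals break-even investment: s·k^α = (n + δ)·k.
Dividing both sides by k: k^(1−α) = s / (n + δ).
k^0.75 = 0.29 / (0.005 + 0.083) = 0.29 / 0.088 = 3.2955
k* = 3.2955^(1/0.75) ≈ 4.9041
y* = (k*)^α = 4.9041^0.25 ≈ 1.4881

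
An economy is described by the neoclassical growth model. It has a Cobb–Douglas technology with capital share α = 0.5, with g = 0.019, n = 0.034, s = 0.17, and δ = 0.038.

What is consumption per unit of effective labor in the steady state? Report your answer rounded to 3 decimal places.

c* ≈ 1.551

In steady state, investment equals break-even investment: s·k^α = (n + g + δ)·k.
Dividing both sides by k: k^(1−α) = s / (n + g + δ).
k^0.5 = 0.17 / (0.034 + 0.019 + 0.038) = 0.17 / 0.091 = 1.8681
k* = 1.8681^(1/0.5) ≈ 3.4898
y* = (k*)^α = 3.4898^0.5 ≈ 1.8681
c* = (1 − s)·y* = (1 − 0.17) × 1.8681 ≈ 1.5505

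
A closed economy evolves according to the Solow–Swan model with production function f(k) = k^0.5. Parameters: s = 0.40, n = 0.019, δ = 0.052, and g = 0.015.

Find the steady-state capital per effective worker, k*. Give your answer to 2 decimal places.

Steady state requires s·f(k) = (n + g + δ)·k, i.e. s·k^α = (n + g + δ)·k.
Rearranging, k^(1−α) = s / (n + g + δ).
k^0.5 = 0.40 / (0.019 + 0.015 + 0.052) = 0.40 / 0.086 = 4.6512
k* = 4.6512^(1/0.5) ≈ 21.6337

k* ≈ 21.63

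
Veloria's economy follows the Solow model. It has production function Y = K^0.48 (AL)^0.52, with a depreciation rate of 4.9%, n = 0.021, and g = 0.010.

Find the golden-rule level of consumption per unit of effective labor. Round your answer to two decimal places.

At the golden rule, f'(k) = n + g + δ, so α·k^(α−1) = n + g + δ and k_gold = (α/(n + g + δ))^(1/(1−α)).
k_gold = (0.48/0.080)^(1/0.52) = 6.0000^1.9231 ≈ 31.3663
c_gold = f(k_gold) − (n + g + δ)·k_gold = 5.2276 − 0.080×31.3663 ≈ 2.7183

c_gold ≈ 2.72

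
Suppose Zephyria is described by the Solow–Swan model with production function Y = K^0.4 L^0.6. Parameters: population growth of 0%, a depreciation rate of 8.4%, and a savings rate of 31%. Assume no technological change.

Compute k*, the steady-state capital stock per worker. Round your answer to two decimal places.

k* = 8.81

At the steady state, Δk = 0, so s·k^α = (n + δ)·k.
Rearranging, k^(1−α) = s / (n + δ).
k^0.6 = 0.31 / (0.000 + 0.084) = 0.31 / 0.084 = 3.6905
k* = 3.6905^(1/0.6) ≈ 8.8134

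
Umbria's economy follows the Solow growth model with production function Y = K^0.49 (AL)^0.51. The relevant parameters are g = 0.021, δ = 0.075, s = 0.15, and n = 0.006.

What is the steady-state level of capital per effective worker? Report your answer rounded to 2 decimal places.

Steady state requires s·f(k) = (n + g + δ)·k, i.e. s·k^α = (n + g + δ)·k.
Dividing both sides by k: k^(1−α) = s / (n + g + δ).
k^0.51 = 0.15 / (0.006 + 0.021 + 0.075) = 0.15 / 0.102 = 1.4706
k* = 1.4706^(1/0.51) ≈ 2.1302

k* ≈ 2.13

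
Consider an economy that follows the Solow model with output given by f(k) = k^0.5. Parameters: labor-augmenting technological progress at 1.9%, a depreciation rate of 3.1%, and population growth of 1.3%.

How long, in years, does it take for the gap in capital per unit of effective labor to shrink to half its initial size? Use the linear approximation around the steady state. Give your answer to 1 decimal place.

Near the steady state the convergence rate is λ = (1 − α)(n + g + δ).
λ = (1 − 0.5) × 0.063 = 0.5 × 0.063 = 0.0315
Half-life = ln 2 / λ = 0.6931 / 0.0315 ≈ 22.00 years

t_½ ≈ 22.0 years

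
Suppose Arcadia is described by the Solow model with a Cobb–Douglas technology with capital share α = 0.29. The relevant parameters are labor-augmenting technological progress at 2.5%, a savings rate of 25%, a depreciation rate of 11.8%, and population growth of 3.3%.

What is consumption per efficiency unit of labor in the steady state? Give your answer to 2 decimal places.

In steady state, investment equals break-even investment: s·k^α = (n + g + δ)·k.
Rearranging, k^(1−α) = s / (n + g + δ).
k^0.71 = 0.25 / (0.033 + 0.025 + 0.118) = 0.25 / 0.176 = 1.4205
k* = 1.4205^(1/0.71) ≈ 1.6395
y* = (k*)^α = 1.6395^0.29 ≈ 1.1542
c* = (1 − s)·y* = (1 − 0.25) × 1.1542 ≈ 0.8657

c* ≈ 0.87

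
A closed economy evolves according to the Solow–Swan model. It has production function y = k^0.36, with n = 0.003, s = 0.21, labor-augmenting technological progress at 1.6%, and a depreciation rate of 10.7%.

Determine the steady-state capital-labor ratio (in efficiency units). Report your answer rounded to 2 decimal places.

k* ≈ 2.22

At the steady state, Δk = 0, so s·k^α = (n + g + δ)·k.
Rearranging, k^(1−α) = s / (n + g + δ).
k^0.64 = 0.21 / (0.003 + 0.016 + 0.107) = 0.21 / 0.126 = 1.6667
k* = 1.6667^(1/0.64) ≈ 2.2215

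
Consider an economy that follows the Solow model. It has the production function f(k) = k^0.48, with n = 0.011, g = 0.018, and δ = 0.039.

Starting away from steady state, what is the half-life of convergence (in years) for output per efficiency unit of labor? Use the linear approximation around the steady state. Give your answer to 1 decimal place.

half-life ≈ 19.6 years

Near the steady state the convergence rate is λ = (1 − α)(n + g + δ).
λ = (1 − 0.48) × 0.068 = 0.52 × 0.068 = 0.03536
Half-life = ln 2 / λ = 0.6931 / 0.03536 ≈ 19.60 years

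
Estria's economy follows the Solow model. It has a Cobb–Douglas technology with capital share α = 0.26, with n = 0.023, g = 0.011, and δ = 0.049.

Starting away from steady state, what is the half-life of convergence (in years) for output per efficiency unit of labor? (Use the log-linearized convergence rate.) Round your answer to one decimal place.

t_½ ≈ 11.3 years

Near the steady state the convergence rate is λ = (1 − α)(n + g + δ).
λ = (1 − 0.26) × 0.083 = 0.74 × 0.083 = 0.06142
Half-life = ln 2 / λ = 0.6931 / 0.06142 ≈ 11.28 years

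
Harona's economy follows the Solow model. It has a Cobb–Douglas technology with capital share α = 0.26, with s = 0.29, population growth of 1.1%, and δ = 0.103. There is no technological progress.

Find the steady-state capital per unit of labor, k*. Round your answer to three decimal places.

k* ≈ 3.532

Steady state requires s·f(k) = (n + δ)·k, i.e. s·k^α = (n + δ)·k.
Dividing both sides by k: k^(1−α) = s / (n + δ).
k^0.74 = 0.29 / (0.011 + 0.103) = 0.29 / 0.114 = 2.5439
k* = 2.5439^(1/0.74) ≈ 3.5316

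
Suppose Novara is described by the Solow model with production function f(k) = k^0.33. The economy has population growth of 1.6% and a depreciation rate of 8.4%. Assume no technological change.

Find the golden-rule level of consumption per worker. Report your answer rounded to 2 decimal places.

c_gold ≈ 1.21

At the golden rule, f'(k) = n + δ, so α·k^(α−1) = n + δ and k_gold = (α/(n + δ))^(1/(1−α)).
k_gold = (0.33/0.100)^(1/0.67) = 3.3000^1.4925 ≈ 5.9413
c_gold = f(k_gold) − (n + δ)·k_gold = 1.8004 − 0.100×5.9413 ≈ 1.2063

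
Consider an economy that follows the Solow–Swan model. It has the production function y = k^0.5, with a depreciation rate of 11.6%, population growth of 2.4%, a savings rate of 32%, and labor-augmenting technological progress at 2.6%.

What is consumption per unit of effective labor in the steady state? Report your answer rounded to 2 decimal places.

c* = 1.31

Steady state requires s·f(k) = (n + g + δ)·k, i.e. s·k^α = (n + g + δ)·k.
Rearranging, k^(1−α) = s / (n + g + δ).
k^0.5 = 0.32 / (0.024 + 0.026 + 0.116) = 0.32 / 0.166 = 1.9277
k* = 1.9277^(1/0.5) ≈ 3.7160
y* = (k*)^α = 3.7160^0.5 ≈ 1.9277
c* = (1 − s)·y* = (1 − 0.32) × 1.9277 ≈ 1.3108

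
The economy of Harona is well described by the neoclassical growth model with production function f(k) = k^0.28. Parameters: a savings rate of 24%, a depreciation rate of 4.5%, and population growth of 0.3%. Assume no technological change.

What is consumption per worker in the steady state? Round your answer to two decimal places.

In steady state, investment equals break-even investment: s·k^α = (n + δ)·k.
Rearranging, k^(1−α) = s / (n + δ).
k^0.72 = 0.24 / (0.003 + 0.045) = 0.24 / 0.048 = 5.0000
k* = 5.0000^(1/0.72) ≈ 9.3496
y* = (k*)^α = 9.3496^0.28 ≈ 1.8699
c* = (1 − s)·y* = (1 − 0.24) × 1.8699 ≈ 1.4211

c* ≈ 1.42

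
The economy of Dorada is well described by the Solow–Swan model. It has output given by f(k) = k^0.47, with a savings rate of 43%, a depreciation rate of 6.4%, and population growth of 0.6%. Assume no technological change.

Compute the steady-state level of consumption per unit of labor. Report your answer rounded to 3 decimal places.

In steady state, investment equals break-even investment: s·k^α = (n + δ)·k.
Rearranging, k^(1−α) = s / (n + δ).
k^0.53 = 0.43 / (0.006 + 0.064) = 0.43 / 0.070 = 6.1429
k* = 6.1429^(1/0.53) ≈ 30.7254
y* = (k*)^α = 30.7254^0.47 ≈ 5.0018
c* = (1 − s)·y* = (1 − 0.43) × 5.0018 ≈ 2.8510

c* ≈ 2.851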